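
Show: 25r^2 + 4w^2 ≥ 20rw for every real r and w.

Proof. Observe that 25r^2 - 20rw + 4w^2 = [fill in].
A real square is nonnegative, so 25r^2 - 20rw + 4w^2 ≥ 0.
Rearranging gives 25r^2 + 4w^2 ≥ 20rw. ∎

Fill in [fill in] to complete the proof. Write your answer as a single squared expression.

The leading and trailing coefficients are 5^2 and 2^2, and 20 = 2·5·2, so the trinomial is (5r - 2w)^2.
Hence 25r^2 - 20rw + 4w^2 ≥ 0.

(5r - 2w)^2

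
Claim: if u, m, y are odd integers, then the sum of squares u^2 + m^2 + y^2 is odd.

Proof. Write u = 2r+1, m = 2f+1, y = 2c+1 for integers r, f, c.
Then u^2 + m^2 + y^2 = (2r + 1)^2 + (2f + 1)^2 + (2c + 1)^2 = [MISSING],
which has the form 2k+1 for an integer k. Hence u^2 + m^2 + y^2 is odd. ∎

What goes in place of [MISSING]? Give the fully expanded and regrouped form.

2(2c^2 + 2c + 2f^2 + 2f + 2r^2 + 2r + 1) + 1

(2r + 1)^2 + (2f + 1)^2 + (2c + 1)^2 = 4c^2 + 4c + 4f^2 + 4f + 4r^2 + 4r + 3
= 2(2c^2 + 2c + 2f^2 + 2f + 2r^2 + 2r + 1) + 1.
Since 2c^2 + 2c + 2f^2 + 2f + 2r^2 + 2r + 1 is an integer, the sum of squares is of the form 2k+1 for an integer k.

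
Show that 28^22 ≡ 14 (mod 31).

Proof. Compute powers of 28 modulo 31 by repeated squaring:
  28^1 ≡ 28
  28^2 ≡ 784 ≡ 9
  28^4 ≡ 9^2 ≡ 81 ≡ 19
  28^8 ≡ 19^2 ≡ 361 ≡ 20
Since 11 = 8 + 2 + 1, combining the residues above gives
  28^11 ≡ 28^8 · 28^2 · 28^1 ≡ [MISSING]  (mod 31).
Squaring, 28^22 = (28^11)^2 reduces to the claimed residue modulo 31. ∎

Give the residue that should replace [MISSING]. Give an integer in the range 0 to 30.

28^8 · 28^2 · 28^1 ≡ 20 · 9 · 28 = 5040.
5040 mod 31 = 18, so 28^11 ≡ 18 (mod 31).

18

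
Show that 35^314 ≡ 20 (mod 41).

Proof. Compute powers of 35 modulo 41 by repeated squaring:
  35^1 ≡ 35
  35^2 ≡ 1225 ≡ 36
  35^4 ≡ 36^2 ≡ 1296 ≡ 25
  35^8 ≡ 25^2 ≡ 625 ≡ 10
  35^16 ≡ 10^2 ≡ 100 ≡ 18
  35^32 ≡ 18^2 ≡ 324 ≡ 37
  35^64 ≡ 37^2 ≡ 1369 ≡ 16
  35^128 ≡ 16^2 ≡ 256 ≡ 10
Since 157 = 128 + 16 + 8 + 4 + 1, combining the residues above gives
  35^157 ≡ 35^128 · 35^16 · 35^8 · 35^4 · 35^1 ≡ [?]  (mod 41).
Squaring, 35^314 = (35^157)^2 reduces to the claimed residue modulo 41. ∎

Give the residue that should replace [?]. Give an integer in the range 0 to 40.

26

Multiply the listed residues: 10 · 18 · 10 · 25 · 35 = 180 → 1800 → 45000 → 1575000.
Reducing modulo 41: 1575000 = 38414·41 + 26, so 35^157 ≡ 26.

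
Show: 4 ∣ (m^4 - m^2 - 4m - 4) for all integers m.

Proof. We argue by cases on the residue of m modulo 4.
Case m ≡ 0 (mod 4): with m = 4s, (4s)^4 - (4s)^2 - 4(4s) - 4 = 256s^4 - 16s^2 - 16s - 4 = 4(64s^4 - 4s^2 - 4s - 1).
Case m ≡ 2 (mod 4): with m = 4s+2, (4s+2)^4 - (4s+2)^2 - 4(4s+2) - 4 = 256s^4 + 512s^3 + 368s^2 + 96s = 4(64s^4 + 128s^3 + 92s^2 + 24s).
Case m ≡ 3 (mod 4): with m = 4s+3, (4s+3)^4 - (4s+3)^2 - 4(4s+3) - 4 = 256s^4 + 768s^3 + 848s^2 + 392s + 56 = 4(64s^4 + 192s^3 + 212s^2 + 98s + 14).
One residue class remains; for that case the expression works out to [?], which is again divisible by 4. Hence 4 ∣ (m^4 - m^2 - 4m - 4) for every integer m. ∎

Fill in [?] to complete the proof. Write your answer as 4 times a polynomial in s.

The residues treated are {0, 2, 3}, so the missing case is m ≡ 1 (mod 4); write m = 4s+1.
Then (4s+1)^4 - (4s+1)^2 - 4(4s+1) - 4 = 256s^4 + 256s^3 + 80s^2 - 8s - 8 = 4(64s^4 + 64s^3 + 20s^2 - 2s - 2).

4(64s^4 + 64s^3 + 20s^2 - 2s - 2)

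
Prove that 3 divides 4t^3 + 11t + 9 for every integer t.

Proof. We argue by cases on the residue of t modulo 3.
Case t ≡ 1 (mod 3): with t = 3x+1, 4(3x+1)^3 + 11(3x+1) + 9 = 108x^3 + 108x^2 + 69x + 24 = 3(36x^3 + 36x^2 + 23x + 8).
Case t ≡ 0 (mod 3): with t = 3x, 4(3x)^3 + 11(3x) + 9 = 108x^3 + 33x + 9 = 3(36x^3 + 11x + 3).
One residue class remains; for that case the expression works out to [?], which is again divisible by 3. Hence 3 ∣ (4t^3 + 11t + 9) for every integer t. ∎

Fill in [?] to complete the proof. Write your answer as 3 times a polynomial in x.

3(36x^3 + 72x^2 + 59x + 21)

Only t ≡ 2 (mod 3) is unaccounted for. Put t = 3x+2:
4(3x+2)^3 + 11(3x+2) + 9 expands to 108x^3 + 216x^2 + 177x + 63,
and factoring out 3 leaves 3(36x^3 + 72x^2 + 59x + 21).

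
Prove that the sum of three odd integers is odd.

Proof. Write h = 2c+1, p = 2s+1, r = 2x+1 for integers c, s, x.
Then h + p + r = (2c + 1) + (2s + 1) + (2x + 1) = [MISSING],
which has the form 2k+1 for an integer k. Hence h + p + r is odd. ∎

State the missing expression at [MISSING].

2(c + s + x + 1) + 1

(2c + 1) + (2s + 1) + (2x + 1) = 2c + 2s + 2x + 3
= 2(c + s + x + 1) + 1.
Since c + s + x + 1 is an integer, the sum is of the form 2k+1 for an integer k.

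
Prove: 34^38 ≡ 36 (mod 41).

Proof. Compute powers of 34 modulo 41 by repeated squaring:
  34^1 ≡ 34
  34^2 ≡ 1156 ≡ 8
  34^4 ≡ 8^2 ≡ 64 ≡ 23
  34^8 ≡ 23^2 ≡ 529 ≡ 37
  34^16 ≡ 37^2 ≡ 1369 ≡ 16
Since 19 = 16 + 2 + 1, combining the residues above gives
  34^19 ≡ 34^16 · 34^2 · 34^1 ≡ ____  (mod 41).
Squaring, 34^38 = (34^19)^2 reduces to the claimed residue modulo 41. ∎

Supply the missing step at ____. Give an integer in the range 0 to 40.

Multiply the listed residues: 16 · 8 · 34 = 128 → 4352.
Reducing modulo 41: 4352 = 106·41 + 6, so 34^19 ≡ 6.

6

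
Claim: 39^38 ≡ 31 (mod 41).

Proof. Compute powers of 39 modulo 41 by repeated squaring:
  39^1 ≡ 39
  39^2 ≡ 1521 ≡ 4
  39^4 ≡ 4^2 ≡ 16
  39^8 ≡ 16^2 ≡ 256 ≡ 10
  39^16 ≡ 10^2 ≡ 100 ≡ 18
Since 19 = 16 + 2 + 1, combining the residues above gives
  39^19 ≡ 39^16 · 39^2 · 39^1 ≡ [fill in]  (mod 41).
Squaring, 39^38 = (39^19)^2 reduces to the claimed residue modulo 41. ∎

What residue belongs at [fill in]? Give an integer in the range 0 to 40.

20

Multiply the listed residues: 18 · 4 · 39 = 72 → 2808.
Reducing modulo 41: 2808 = 68·41 + 20, so 39^19 ≡ 20.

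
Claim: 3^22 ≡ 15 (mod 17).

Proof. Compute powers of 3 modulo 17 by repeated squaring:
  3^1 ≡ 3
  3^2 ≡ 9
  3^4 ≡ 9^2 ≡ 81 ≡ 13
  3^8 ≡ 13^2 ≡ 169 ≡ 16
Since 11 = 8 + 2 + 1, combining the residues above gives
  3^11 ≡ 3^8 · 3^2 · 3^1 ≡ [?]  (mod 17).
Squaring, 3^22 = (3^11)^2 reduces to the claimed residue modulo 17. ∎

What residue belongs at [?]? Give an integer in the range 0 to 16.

7

Multiply the listed residues: 16 · 9 · 3 = 144 → 432.
Reducing modulo 17: 432 = 25·17 + 7, so 3^11 ≡ 7.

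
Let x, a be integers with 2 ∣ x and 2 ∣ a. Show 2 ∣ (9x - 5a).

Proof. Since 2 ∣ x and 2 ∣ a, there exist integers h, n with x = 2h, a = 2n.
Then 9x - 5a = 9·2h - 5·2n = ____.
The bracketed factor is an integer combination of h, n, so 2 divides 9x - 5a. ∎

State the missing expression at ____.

2(9h - 5n)

Pull the common 2 out of every term: 9·2h - 5·2n = 2(9h - 5n).
9h - 5n is an integer, which exhibits the divisibility.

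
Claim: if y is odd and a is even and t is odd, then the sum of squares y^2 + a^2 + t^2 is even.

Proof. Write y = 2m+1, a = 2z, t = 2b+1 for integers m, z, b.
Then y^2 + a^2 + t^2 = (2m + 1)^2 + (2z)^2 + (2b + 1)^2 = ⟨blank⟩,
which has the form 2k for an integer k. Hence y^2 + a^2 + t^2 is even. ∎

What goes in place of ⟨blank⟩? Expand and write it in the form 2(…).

2(2b^2 + 2b + 2m^2 + 2m + 2z^2 + 1)

(2m + 1)^2 + (2z)^2 + (2b + 1)^2 = 4b^2 + 4b + 4m^2 + 4m + 4z^2 + 2
= 2(2b^2 + 2b + 2m^2 + 2m + 2z^2 + 1).
Since 2b^2 + 2b + 2m^2 + 2m + 2z^2 + 1 is an integer, the sum of squares is of the form 2k for an integer k.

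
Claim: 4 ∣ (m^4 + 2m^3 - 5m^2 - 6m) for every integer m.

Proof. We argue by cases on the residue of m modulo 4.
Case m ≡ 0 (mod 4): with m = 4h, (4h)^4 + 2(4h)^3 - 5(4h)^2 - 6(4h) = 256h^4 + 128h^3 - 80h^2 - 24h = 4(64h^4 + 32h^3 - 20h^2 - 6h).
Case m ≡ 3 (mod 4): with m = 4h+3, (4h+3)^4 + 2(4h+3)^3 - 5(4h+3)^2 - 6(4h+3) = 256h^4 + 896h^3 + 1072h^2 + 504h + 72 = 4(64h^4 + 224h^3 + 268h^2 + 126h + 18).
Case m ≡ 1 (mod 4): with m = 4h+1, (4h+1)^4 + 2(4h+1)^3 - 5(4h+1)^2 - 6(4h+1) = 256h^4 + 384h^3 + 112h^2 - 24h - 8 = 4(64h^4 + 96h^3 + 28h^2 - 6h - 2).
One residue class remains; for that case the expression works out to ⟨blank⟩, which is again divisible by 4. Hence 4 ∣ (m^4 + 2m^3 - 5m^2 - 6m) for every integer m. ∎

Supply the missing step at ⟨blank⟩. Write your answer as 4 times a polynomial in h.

The residues treated are {0, 3, 1}, so the missing case is m ≡ 2 (mod 4); write m = 4h+2.
Then (4h+2)^4 + 2(4h+2)^3 - 5(4h+2)^2 - 6(4h+2) = 256h^4 + 640h^3 + 496h^2 + 120h = 4(64h^4 + 160h^3 + 124h^2 + 30h).

4(64h^4 + 160h^3 + 124h^2 + 30h)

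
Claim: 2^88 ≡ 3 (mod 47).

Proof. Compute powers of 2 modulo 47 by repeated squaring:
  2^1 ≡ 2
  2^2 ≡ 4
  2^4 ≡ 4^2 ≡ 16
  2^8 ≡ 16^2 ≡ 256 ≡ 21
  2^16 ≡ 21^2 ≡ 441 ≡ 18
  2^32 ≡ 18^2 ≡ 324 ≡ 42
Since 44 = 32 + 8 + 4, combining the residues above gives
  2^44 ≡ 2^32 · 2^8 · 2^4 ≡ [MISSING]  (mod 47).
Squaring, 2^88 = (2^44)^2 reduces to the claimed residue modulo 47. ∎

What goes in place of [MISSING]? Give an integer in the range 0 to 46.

12

Multiply the listed residues: 42 · 21 · 16 = 882 → 14112.
Reducing modulo 47: 14112 = 300·47 + 12, so 2^44 ≡ 12.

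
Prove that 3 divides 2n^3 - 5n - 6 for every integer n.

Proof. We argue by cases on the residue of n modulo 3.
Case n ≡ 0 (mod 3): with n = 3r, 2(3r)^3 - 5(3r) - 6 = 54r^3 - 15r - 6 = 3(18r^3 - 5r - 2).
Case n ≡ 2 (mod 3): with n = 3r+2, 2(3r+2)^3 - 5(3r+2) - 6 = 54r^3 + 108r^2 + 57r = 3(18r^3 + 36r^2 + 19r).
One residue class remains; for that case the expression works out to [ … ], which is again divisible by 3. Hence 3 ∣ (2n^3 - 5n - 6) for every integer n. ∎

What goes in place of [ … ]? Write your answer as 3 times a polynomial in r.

3(18r^3 + 18r^2 + r - 3)

Only n ≡ 1 (mod 3) is unaccounted for. Put n = 3r+1:
2(3r+1)^3 - 5(3r+1) - 6 expands to 54r^3 + 54r^2 + 3r - 9,
and factoring out 3 leaves 3(18r^3 + 18r^2 + r - 3).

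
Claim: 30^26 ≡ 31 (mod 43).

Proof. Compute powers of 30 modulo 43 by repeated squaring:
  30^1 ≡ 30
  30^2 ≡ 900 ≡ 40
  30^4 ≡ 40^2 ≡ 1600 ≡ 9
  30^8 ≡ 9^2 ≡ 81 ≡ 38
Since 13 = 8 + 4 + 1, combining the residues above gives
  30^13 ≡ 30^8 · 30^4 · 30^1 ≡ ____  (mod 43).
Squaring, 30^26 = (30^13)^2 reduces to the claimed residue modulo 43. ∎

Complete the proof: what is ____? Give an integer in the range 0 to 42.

26

30^8 · 30^4 · 30^1 ≡ 38 · 9 · 30 = 10260.
10260 mod 43 = 26, so 30^13 ≡ 26 (mod 43).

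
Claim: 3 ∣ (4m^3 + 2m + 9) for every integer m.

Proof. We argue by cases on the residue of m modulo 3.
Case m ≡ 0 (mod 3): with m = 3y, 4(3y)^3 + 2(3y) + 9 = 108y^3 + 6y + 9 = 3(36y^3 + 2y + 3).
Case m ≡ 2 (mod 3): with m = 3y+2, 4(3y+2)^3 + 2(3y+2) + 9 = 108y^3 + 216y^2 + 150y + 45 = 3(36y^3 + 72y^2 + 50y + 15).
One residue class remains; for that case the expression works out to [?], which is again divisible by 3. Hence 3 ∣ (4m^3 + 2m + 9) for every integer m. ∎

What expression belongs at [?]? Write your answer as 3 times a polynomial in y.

3(36y^3 + 36y^2 + 14y + 5)

The residues treated are {0, 2}, so the missing case is m ≡ 1 (mod 3); write m = 3y+1.
Then 4(3y+1)^3 + 2(3y+1) + 9 = 108y^3 + 108y^2 + 42y + 15 = 3(36y^3 + 36y^2 + 14y + 5).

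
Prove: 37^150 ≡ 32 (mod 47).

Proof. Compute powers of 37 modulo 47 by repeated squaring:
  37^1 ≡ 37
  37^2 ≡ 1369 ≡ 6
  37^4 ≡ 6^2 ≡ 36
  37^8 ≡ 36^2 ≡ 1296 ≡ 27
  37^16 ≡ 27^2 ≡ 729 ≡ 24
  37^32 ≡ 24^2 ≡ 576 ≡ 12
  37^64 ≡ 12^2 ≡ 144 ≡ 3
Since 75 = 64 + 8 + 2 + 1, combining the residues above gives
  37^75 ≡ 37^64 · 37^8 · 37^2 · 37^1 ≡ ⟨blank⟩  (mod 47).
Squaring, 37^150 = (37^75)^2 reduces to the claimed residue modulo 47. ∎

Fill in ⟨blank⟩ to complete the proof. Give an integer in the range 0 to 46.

Multiply the listed residues: 3 · 27 · 6 · 37 = 81 → 486 → 17982.
Reducing modulo 47: 17982 = 382·47 + 28, so 37^75 ≡ 28.

28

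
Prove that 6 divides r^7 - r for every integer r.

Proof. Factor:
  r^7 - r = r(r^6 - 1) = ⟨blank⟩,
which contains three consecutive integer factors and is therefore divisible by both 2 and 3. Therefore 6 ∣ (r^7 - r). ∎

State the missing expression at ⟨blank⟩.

(r - 1)r(r + 1)(r^4 + r^2 + 1)

r^6 - 1 = (r^2 - 1)(r^4 + r^2 + 1), and r^2 - 1 = (r-1)(r+1).
So r(r^6 - 1) = (r - 1)r(r + 1)(r^4 + r^2 + 1).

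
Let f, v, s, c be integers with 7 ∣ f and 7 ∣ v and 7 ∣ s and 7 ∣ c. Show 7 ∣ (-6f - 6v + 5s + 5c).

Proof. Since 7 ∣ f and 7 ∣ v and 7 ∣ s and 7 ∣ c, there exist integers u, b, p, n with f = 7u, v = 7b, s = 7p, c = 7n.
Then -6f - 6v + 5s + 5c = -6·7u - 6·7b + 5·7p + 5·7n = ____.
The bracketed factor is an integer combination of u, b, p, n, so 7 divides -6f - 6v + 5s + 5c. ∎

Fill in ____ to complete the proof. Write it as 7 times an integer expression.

7(-6b + 5n + 5p - 6u)

Each term has a factor of 7: -6·7u - 6·7b + 5·7p + 5·7n = 7·(-6b + 5n + 5p - 6u).
Since -6b + 5n + 5p - 6u is an integer, 7 ∣ (-6f - 6v + 5s + 5c).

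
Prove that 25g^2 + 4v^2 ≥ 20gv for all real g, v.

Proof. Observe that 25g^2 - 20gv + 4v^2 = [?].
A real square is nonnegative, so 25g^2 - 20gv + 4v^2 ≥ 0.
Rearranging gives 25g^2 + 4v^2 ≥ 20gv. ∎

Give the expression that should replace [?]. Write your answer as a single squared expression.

25g^2 - 20gv + 4v^2 is a perfect-square trinomial: the outer terms are (5g)^2 and (2v)^2, and the cross term is -2·5g·2v.
So 25g^2 - 20gv + 4v^2 = (5g - 2v)^2 ≥ 0.

(5g - 2v)^2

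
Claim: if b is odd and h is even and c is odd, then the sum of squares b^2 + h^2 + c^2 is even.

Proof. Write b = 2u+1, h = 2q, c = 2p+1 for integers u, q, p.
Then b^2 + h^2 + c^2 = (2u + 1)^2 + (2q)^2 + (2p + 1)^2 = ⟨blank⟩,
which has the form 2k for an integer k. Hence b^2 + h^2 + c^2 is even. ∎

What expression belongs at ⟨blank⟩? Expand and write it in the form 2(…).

(2u + 1)^2 + (2q)^2 + (2p + 1)^2 = 4p^2 + 4p + 4q^2 + 4u^2 + 4u + 2
= 2(2p^2 + 2p + 2q^2 + 2u^2 + 2u + 1).
Since 2p^2 + 2p + 2q^2 + 2u^2 + 2u + 1 is an integer, the sum of squares is of the form 2k for an integer k.

2(2p^2 + 2p + 2q^2 + 2u^2 + 2u + 1)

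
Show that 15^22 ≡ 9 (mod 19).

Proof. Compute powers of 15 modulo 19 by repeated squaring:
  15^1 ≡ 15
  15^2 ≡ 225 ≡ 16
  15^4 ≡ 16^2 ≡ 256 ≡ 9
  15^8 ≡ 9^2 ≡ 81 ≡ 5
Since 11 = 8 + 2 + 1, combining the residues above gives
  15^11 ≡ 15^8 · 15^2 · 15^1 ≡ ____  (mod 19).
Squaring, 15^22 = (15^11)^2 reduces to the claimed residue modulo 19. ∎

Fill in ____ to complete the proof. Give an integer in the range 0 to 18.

3

15^8 · 15^2 · 15^1 ≡ 5 · 16 · 15 = 1200.
1200 mod 19 = 3, so 15^11 ≡ 3 (mod 19).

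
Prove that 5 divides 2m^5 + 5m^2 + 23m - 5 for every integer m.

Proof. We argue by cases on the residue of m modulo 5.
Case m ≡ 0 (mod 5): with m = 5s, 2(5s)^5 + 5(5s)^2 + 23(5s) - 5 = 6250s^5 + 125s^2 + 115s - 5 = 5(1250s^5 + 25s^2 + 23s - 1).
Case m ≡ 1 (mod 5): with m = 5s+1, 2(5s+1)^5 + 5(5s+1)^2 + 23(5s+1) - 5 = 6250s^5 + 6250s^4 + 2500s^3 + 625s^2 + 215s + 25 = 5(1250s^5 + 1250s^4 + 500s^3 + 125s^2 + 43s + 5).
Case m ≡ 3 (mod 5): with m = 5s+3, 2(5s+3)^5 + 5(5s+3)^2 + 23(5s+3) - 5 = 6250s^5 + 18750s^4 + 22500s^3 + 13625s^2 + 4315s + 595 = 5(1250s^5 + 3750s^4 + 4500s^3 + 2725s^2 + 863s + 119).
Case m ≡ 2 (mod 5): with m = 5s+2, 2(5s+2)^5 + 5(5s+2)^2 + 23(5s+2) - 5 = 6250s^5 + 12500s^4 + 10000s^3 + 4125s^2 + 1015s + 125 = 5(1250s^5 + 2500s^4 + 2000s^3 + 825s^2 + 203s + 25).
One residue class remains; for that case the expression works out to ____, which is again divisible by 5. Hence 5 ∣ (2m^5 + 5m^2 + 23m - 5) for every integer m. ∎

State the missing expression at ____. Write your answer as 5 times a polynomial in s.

5(1250s^5 + 5000s^4 + 8000s^3 + 6425s^2 + 2623s + 443)

Only m ≡ 4 (mod 5) is unaccounted for. Put m = 5s+4:
2(5s+4)^5 + 5(5s+4)^2 + 23(5s+4) - 5 expands to 6250s^5 + 25000s^4 + 40000s^3 + 32125s^2 + 13115s + 2215,
and factoring out 5 leaves 5(1250s^5 + 5000s^4 + 8000s^3 + 6425s^2 + 2623s + 443).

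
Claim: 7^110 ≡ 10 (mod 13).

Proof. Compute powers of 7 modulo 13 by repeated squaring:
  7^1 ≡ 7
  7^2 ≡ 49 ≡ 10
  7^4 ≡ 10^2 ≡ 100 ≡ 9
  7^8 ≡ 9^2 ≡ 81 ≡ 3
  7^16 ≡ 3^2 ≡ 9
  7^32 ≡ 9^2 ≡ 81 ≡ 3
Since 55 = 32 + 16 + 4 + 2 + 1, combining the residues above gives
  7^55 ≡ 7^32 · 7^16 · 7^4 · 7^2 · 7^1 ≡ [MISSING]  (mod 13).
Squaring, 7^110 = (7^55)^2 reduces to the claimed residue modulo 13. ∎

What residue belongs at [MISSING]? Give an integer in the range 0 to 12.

7^32 · 7^16 · 7^4 · 7^2 · 7^1 ≡ 3 · 9 · 9 · 10 · 7 = 17010.
17010 mod 13 = 6, so 7^55 ≡ 6 (mod 13).

6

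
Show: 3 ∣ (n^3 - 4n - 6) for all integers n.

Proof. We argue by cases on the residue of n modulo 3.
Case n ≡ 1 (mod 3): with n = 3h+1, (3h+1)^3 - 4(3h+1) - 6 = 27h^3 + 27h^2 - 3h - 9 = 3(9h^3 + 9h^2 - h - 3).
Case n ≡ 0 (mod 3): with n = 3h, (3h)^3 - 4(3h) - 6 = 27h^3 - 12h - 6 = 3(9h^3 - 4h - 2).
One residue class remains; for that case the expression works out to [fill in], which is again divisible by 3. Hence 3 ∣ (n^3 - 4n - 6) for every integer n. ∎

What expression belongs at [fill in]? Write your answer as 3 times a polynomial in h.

3(9h^3 + 18h^2 + 8h - 2)

Only n ≡ 2 (mod 3) is unaccounted for. Put n = 3h+2:
(3h+2)^3 - 4(3h+2) - 6 expands to 27h^3 + 54h^2 + 24h - 6,
and factoring out 3 leaves 3(9h^3 + 18h^2 + 8h - 2).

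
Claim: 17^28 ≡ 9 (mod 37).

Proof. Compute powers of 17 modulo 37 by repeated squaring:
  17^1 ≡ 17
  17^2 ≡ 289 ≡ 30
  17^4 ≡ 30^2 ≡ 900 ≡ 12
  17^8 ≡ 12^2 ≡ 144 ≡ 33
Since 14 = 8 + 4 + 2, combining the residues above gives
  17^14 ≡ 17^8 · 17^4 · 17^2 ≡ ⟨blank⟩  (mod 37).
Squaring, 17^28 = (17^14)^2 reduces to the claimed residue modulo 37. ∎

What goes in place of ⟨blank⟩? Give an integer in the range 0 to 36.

17^8 · 17^4 · 17^2 ≡ 33 · 12 · 30 = 11880.
11880 mod 37 = 3, so 17^14 ≡ 3 (mod 37).

3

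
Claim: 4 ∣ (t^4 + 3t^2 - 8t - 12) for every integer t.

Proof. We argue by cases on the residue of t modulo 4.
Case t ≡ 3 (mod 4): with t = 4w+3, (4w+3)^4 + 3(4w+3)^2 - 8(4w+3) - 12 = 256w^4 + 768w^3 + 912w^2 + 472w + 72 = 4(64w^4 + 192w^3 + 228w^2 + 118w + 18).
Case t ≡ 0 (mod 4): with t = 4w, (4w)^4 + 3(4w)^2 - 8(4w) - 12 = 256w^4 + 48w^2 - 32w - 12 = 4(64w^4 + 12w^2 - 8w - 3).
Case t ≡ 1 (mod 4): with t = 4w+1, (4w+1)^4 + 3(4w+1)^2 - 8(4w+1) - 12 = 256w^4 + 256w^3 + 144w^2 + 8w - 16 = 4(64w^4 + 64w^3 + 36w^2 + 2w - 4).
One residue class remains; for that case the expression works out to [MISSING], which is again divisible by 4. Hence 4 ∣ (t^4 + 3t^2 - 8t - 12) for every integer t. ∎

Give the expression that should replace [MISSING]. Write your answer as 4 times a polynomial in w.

4(64w^4 + 128w^3 + 108w^2 + 36w)

The residues treated are {3, 0, 1}, so the missing case is t ≡ 2 (mod 4); write t = 4w+2.
Then (4w+2)^4 + 3(4w+2)^2 - 8(4w+2) - 12 = 256w^4 + 512w^3 + 432w^2 + 144w = 4(64w^4 + 128w^3 + 108w^2 + 36w).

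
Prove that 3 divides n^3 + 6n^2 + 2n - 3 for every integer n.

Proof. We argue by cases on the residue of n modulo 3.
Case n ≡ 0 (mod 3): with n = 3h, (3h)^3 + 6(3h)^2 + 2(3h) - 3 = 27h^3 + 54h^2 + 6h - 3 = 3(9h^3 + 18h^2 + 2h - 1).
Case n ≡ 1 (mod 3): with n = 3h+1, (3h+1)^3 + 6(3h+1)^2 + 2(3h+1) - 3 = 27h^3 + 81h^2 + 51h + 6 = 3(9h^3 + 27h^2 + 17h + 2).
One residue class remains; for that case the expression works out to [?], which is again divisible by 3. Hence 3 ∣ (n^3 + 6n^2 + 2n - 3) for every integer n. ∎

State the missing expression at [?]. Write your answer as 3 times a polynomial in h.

3(9h^3 + 36h^2 + 38h + 11)

The residues treated are {0, 1}, so the missing case is n ≡ 2 (mod 3); write n = 3h+2.
Then (3h+2)^3 + 6(3h+2)^2 + 2(3h+2) - 3 = 27h^3 + 108h^2 + 114h + 33 = 3(9h^3 + 36h^2 + 38h + 11).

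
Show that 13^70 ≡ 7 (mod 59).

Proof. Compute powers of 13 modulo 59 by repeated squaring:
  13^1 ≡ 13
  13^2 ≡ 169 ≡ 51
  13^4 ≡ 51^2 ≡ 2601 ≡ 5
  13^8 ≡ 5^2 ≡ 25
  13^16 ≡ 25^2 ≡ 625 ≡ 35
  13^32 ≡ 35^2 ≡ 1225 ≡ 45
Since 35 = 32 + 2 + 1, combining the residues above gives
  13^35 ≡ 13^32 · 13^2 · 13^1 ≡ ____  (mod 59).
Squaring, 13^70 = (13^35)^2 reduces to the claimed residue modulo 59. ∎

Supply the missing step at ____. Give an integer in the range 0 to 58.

13^32 · 13^2 · 13^1 ≡ 45 · 51 · 13 = 29835.
29835 mod 59 = 40, so 13^35 ≡ 40 (mod 59).

40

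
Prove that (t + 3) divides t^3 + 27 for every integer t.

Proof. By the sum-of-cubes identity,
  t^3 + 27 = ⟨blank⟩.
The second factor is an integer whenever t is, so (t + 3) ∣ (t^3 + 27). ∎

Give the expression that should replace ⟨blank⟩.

a^3 + b^3 = (a + b)(a^2 - ab + b^2). With a = t, b = 3:
t^3 + 27 = (t + 3)(t^2 - 3t + 9).

(t + 3)(t^2 - 3t + 9)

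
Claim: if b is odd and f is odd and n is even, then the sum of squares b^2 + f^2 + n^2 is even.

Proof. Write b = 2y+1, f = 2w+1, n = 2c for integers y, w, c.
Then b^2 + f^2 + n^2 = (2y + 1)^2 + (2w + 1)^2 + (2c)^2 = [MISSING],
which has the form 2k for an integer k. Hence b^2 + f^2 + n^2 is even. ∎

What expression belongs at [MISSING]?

2(2c^2 + 2w^2 + 2w + 2y^2 + 2y + 1)

Expanding: (2y + 1)^2 + (2w + 1)^2 + (2c)^2 = 4c^2 + 4w^2 + 4w + 4y^2 + 4y + 2.
Every term is even; pulling out the factor of 2 gives 2(2c^2 + 2w^2 + 2w + 2y^2 + 2y + 1).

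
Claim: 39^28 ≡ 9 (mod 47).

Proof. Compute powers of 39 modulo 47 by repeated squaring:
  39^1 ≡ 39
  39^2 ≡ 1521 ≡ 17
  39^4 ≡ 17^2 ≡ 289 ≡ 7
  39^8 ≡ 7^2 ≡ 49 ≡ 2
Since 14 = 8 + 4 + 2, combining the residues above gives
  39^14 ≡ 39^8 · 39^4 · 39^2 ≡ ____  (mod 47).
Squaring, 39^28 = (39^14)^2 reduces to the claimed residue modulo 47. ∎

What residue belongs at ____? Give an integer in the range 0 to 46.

Multiply the listed residues: 2 · 7 · 17 = 14 → 238.
Reducing modulo 47: 238 = 5·47 + 3, so 39^14 ≡ 3.

3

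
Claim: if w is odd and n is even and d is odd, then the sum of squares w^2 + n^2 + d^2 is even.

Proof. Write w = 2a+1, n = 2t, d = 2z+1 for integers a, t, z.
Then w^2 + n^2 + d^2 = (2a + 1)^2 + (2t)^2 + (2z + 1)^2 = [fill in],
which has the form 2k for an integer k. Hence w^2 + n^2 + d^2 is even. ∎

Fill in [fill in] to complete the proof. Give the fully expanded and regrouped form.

2(2a^2 + 2a + 2t^2 + 2z^2 + 2z + 1)

(2a + 1)^2 + (2t)^2 + (2z + 1)^2 = 4a^2 + 4a + 4t^2 + 4z^2 + 4z + 2
= 2(2a^2 + 2a + 2t^2 + 2z^2 + 2z + 1).
Since 2a^2 + 2a + 2t^2 + 2z^2 + 2z + 1 is an integer, the sum of squares is of the form 2k for an integer k.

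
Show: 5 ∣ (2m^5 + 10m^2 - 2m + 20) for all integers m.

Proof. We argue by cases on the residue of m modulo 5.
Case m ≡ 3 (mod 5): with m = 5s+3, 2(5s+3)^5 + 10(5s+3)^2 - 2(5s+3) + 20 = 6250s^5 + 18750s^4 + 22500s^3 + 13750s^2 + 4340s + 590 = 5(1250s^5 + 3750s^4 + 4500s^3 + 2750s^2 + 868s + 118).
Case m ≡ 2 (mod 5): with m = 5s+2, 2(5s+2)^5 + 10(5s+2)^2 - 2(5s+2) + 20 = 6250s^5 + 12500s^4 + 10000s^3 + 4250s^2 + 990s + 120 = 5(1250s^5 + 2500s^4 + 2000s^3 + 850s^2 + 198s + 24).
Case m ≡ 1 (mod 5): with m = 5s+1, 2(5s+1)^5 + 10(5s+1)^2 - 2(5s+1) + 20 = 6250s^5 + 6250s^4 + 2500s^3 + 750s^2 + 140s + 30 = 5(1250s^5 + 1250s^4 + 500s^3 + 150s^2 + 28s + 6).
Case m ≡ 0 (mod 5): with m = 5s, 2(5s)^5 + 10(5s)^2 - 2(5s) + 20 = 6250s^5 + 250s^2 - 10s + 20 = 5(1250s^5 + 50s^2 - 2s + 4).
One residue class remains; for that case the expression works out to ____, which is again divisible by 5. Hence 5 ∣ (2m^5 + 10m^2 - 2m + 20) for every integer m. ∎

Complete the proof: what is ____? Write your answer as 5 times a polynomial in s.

The residues treated are {3, 2, 1, 0}, so the missing case is m ≡ 4 (mod 5); write m = 5s+4.
Then 2(5s+4)^5 + 10(5s+4)^2 - 2(5s+4) + 20 = 6250s^5 + 25000s^4 + 40000s^3 + 32250s^2 + 13190s + 2220 = 5(1250s^5 + 5000s^4 + 8000s^3 + 6450s^2 + 2638s + 444).

5(1250s^5 + 5000s^4 + 8000s^3 + 6450s^2 + 2638s + 444)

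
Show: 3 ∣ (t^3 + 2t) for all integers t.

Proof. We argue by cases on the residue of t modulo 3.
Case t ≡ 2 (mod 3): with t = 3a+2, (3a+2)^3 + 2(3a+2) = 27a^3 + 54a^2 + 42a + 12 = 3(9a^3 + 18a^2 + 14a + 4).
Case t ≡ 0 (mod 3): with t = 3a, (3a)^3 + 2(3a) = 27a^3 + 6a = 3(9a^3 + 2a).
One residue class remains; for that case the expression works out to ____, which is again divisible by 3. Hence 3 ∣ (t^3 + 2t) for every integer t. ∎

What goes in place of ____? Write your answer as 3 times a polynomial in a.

3(9a^3 + 9a^2 + 5a + 1)

The residues treated are {2, 0}, so the missing case is t ≡ 1 (mod 3); write t = 3a+1.
Then (3a+1)^3 + 2(3a+1) = 27a^3 + 27a^2 + 15a + 3 = 3(9a^3 + 9a^2 + 5a + 1).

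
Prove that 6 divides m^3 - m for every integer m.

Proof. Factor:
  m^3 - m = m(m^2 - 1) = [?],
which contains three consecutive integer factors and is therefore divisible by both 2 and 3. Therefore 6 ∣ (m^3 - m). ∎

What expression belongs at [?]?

m(m^2 - 1) = m(m - 1)(m + 1) = (m - 1)m(m + 1).
These three factors are consecutive integers, so their product is divisible by 6.

(m - 1)m(m + 1)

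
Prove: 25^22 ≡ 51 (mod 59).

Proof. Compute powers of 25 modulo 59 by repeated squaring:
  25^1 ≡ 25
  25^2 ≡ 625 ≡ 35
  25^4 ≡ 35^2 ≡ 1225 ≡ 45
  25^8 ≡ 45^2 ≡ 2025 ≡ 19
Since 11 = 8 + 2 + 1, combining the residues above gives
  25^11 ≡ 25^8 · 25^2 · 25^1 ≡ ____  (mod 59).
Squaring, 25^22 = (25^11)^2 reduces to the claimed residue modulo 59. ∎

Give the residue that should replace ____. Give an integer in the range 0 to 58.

46

Multiply the listed residues: 19 · 35 · 25 = 665 → 16625.
Reducing modulo 59: 16625 = 281·59 + 46, so 25^11 ≡ 46.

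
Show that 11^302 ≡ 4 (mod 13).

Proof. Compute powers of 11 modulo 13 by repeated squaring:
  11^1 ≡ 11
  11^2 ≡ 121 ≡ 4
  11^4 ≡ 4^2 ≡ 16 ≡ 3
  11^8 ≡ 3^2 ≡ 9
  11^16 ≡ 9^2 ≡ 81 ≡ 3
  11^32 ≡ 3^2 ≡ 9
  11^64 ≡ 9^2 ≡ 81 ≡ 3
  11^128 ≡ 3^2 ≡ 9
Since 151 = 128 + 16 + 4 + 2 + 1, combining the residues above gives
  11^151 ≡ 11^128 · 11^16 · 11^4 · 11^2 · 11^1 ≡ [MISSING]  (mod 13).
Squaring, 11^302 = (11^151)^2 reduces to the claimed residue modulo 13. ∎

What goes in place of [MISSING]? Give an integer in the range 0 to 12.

11^128 · 11^16 · 11^4 · 11^2 · 11^1 ≡ 9 · 3 · 3 · 4 · 11 = 3564.
3564 mod 13 = 2, so 11^151 ≡ 2 (mod 13).

2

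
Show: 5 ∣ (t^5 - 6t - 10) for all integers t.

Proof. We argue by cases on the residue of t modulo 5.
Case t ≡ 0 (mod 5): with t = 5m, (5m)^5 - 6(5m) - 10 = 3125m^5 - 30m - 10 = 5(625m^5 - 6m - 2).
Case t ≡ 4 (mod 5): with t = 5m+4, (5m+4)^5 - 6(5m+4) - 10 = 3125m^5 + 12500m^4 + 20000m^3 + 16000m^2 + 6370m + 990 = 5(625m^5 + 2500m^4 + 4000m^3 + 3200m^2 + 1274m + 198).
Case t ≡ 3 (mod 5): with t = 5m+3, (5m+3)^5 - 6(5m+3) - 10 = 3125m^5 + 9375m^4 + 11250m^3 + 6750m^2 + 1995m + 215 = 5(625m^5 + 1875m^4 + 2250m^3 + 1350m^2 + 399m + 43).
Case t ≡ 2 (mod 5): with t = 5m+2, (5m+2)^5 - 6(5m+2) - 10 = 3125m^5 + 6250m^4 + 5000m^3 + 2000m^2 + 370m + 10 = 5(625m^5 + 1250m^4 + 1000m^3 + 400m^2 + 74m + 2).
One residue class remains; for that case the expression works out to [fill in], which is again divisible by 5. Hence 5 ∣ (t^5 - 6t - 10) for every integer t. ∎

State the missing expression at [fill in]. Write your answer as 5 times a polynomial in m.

The residues treated are {0, 4, 3, 2}, so the missing case is t ≡ 1 (mod 5); write t = 5m+1.
Then (5m+1)^5 - 6(5m+1) - 10 = 3125m^5 + 3125m^4 + 1250m^3 + 250m^2 - 5m - 15 = 5(625m^5 + 625m^4 + 250m^3 + 50m^2 - m - 3).

5(625m^5 + 625m^4 + 250m^3 + 50m^2 - m - 3)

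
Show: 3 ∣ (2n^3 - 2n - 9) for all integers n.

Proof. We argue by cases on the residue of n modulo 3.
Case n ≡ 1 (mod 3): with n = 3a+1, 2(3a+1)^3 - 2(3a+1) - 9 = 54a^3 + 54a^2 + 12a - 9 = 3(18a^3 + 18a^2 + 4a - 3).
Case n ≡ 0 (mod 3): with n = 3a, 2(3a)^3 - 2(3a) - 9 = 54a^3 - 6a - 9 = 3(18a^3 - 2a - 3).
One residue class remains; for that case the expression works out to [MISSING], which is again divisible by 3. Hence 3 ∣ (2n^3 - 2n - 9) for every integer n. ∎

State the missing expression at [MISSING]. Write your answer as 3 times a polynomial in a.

3(18a^3 + 36a^2 + 22a + 1)

Only n ≡ 2 (mod 3) is unaccounted for. Put n = 3a+2:
2(3a+2)^3 - 2(3a+2) - 9 expands to 54a^3 + 108a^2 + 66a + 3,
and factoring out 3 leaves 3(18a^3 + 36a^2 + 22a + 1).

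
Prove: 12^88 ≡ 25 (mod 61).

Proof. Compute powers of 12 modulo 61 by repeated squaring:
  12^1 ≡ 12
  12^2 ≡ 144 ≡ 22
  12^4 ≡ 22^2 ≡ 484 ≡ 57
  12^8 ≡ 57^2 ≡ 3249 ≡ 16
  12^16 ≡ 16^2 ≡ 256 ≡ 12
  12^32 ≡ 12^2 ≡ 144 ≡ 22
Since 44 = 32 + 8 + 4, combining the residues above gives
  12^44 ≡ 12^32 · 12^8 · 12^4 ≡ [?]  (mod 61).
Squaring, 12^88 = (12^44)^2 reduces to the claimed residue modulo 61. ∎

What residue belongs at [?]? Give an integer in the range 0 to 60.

Multiply the listed residues: 22 · 16 · 57 = 352 → 20064.
Reducing modulo 61: 20064 = 328·61 + 56, so 12^44 ≡ 56.

56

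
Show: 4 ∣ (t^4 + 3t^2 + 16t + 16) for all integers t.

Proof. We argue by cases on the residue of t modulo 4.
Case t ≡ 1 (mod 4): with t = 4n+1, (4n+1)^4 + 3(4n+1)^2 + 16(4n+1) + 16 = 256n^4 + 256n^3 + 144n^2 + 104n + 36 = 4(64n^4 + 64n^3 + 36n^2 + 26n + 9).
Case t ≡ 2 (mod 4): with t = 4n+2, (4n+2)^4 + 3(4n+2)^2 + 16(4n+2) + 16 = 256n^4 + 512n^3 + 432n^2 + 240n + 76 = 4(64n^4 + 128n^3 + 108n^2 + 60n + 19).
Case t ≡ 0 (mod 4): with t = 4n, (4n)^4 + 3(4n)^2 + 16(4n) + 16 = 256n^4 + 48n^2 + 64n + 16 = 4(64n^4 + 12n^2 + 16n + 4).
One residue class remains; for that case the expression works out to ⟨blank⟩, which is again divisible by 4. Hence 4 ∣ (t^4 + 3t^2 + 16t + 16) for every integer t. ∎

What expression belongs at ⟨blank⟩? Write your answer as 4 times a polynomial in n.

Only t ≡ 3 (mod 4) is unaccounted for. Put t = 4n+3:
(4n+3)^4 + 3(4n+3)^2 + 16(4n+3) + 16 expands to 256n^4 + 768n^3 + 912n^2 + 568n + 172,
and factoring out 4 leaves 4(64n^4 + 192n^3 + 228n^2 + 142n + 43).

4(64n^4 + 192n^3 + 228n^2 + 142n + 43)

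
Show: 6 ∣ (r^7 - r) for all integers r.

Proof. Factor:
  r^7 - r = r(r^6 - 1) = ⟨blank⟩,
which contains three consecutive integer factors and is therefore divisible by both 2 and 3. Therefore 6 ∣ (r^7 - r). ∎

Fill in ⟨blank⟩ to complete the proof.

r^6 - 1 = (r^2 - 1)(r^4 + r^2 + 1), and r^2 - 1 = (r-1)(r+1).
So r(r^6 - 1) = (r - 1)r(r + 1)(r^4 + r^2 + 1).

(r - 1)r(r + 1)(r^4 + r^2 + 1)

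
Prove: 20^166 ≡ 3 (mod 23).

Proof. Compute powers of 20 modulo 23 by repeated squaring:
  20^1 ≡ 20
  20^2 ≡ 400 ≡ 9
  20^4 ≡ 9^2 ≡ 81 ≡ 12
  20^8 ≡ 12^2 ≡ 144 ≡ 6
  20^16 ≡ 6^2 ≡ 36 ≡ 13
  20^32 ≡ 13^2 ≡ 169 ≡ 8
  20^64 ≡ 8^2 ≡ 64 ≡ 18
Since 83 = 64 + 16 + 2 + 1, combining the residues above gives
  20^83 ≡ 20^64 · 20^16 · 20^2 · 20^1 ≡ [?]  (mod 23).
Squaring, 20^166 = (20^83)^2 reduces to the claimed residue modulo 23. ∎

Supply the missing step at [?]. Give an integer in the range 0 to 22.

7

20^64 · 20^16 · 20^2 · 20^1 ≡ 18 · 13 · 9 · 20 = 42120.
42120 mod 23 = 7, so 20^83 ≡ 7 (mod 23).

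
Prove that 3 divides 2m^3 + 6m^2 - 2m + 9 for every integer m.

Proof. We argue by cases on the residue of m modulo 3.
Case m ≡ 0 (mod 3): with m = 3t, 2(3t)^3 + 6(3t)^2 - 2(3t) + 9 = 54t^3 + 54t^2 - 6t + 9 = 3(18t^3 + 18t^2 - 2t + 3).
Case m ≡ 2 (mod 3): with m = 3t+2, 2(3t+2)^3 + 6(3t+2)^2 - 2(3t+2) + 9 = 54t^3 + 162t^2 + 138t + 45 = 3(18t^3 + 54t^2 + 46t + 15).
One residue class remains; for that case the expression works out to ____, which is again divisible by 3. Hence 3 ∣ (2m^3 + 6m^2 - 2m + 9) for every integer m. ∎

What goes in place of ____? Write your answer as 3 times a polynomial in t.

3(18t^3 + 36t^2 + 16t + 5)

Only m ≡ 1 (mod 3) is unaccounted for. Put m = 3t+1:
2(3t+1)^3 + 6(3t+1)^2 - 2(3t+1) + 9 expands to 54t^3 + 108t^2 + 48t + 15,
and factoring out 3 leaves 3(18t^3 + 36t^2 + 16t + 5).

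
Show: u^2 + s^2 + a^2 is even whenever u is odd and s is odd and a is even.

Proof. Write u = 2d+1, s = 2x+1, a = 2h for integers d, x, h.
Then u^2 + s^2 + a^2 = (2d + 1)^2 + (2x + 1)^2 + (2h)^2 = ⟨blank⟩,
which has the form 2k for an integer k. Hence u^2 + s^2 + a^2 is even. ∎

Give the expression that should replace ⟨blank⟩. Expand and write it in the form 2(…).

2(2d^2 + 2d + 2h^2 + 2x^2 + 2x + 1)

Expanding: (2d + 1)^2 + (2x + 1)^2 + (2h)^2 = 4d^2 + 4d + 4h^2 + 4x^2 + 4x + 2.
Every term is even; pulling out the factor of 2 gives 2(2d^2 + 2d + 2h^2 + 2x^2 + 2x + 1).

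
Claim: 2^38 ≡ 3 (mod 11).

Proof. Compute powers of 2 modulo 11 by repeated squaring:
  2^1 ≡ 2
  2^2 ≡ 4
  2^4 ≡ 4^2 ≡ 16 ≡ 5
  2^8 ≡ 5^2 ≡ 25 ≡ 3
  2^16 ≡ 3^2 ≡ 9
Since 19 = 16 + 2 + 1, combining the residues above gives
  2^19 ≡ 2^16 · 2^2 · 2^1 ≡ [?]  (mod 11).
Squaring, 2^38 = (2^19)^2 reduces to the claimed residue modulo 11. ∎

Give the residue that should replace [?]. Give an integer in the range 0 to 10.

2^16 · 2^2 · 2^1 ≡ 9 · 4 · 2 = 72.
72 mod 11 = 6, so 2^19 ≡ 6 (mod 11).

6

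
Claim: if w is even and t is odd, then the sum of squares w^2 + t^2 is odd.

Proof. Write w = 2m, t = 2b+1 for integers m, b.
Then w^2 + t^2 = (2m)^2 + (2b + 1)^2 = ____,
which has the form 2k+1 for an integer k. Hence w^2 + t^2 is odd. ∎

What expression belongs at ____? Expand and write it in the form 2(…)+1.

(2m)^2 + (2b + 1)^2 = 4b^2 + 4b + 4m^2 + 1
= 2(2b^2 + 2b + 2m^2) + 1.
Since 2b^2 + 2b + 2m^2 is an integer, the sum of squares is of the form 2k+1 for an integer k.

2(2b^2 + 2b + 2m^2) + 1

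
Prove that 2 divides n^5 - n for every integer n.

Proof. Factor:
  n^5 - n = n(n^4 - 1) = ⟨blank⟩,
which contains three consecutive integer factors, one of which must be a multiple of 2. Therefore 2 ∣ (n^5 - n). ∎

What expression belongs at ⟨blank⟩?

n^4 - 1 = (n^2 - 1)(n^2 + 1), and n^2 - 1 = (n-1)(n+1).
So n(n^4 - 1) = (n - 1)n(n + 1)(n^2 + 1).

(n - 1)n(n + 1)(n^2 + 1)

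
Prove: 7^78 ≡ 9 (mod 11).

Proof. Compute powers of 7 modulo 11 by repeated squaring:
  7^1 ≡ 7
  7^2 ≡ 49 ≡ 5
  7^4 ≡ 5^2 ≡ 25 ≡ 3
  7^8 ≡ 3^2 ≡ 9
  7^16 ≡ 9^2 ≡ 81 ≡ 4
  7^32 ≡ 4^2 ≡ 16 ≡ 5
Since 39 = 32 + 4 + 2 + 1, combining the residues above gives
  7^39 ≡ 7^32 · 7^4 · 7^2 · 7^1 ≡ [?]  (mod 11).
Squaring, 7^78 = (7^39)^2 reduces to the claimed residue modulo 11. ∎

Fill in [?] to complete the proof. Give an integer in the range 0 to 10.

8

7^32 · 7^4 · 7^2 · 7^1 ≡ 5 · 3 · 5 · 7 = 525.
525 mod 11 = 8, so 7^39 ≡ 8 (mod 11).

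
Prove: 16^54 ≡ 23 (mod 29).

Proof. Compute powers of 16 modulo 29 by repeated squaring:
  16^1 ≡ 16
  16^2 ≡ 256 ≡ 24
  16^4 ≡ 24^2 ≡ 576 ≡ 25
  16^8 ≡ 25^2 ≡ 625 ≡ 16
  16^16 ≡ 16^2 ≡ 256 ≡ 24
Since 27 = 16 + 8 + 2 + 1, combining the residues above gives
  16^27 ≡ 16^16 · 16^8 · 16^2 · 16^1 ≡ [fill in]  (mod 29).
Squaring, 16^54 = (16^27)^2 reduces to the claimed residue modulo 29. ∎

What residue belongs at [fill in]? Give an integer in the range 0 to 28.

20

16^16 · 16^8 · 16^2 · 16^1 ≡ 24 · 16 · 24 · 16 = 147456.
147456 mod 29 = 20, so 16^27 ≡ 20 (mod 29).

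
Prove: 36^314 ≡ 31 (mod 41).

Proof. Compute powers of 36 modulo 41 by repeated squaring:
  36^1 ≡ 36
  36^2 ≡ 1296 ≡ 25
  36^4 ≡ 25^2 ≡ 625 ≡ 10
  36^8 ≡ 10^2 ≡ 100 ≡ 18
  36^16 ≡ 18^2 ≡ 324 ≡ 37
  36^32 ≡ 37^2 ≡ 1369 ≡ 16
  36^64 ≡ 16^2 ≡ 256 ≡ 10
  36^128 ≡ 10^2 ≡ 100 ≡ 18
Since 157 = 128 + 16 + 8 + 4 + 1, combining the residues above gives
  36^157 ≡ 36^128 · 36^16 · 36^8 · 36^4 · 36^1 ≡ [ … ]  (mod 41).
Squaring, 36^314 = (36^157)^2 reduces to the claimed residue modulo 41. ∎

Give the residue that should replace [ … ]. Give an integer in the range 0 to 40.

36^128 · 36^16 · 36^8 · 36^4 · 36^1 ≡ 18 · 37 · 18 · 10 · 36 = 4315680.
4315680 mod 41 = 20, so 36^157 ≡ 20 (mod 41).

20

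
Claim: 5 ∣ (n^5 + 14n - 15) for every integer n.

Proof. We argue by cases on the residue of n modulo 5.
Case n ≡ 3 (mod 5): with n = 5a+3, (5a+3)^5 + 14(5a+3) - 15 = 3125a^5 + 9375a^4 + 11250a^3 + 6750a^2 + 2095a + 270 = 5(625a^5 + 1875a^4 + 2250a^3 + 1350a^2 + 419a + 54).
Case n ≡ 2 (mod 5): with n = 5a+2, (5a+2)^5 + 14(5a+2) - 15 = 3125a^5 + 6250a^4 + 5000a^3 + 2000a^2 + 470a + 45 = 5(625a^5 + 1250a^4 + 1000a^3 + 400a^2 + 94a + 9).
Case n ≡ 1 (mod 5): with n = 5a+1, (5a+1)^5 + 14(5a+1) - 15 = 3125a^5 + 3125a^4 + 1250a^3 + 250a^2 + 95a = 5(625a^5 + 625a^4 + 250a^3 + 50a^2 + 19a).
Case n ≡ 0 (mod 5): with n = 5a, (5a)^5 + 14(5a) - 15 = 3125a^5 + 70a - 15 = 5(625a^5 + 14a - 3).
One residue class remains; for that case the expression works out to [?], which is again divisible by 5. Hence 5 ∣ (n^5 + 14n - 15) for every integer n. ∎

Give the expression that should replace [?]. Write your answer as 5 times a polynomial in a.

5(625a^5 + 2500a^4 + 4000a^3 + 3200a^2 + 1294a + 213)

Only n ≡ 4 (mod 5) is unaccounted for. Put n = 5a+4:
(5a+4)^5 + 14(5a+4) - 15 expands to 3125a^5 + 12500a^4 + 20000a^3 + 16000a^2 + 6470a + 1065,
and factoring out 5 leaves 5(625a^5 + 2500a^4 + 4000a^3 + 3200a^2 + 1294a + 213).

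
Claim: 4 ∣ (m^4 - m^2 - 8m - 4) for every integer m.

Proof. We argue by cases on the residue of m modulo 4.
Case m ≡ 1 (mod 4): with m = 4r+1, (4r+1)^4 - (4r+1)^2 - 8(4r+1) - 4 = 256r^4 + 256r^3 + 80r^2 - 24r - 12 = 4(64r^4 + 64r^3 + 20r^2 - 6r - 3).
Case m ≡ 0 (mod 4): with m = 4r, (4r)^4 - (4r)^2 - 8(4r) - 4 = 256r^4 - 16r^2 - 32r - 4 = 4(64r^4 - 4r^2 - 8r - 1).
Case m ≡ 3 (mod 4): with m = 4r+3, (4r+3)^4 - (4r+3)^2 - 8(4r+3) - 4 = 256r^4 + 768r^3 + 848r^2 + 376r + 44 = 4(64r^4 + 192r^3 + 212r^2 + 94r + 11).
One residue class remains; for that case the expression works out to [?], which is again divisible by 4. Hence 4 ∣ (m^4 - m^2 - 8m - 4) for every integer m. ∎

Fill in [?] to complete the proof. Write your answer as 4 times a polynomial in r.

The residues treated are {1, 0, 3}, so the missing case is m ≡ 2 (mod 4); write m = 4r+2.
Then (4r+2)^4 - (4r+2)^2 - 8(4r+2) - 4 = 256r^4 + 512r^3 + 368r^2 + 80r - 8 = 4(64r^4 + 128r^3 + 92r^2 + 20r - 2).

4(64r^4 + 128r^3 + 92r^2 + 20r - 2)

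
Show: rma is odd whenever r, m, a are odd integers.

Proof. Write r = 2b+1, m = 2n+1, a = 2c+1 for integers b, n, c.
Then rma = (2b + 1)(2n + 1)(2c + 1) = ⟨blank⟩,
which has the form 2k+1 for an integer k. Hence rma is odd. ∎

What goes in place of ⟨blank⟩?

(2b + 1)(2n + 1)(2c + 1) = 8bcn + 4bc + 4bn + 2b + 4cn + 2c + 2n + 1
= 2(4bcn + 2bc + 2bn + b + 2cn + c + n) + 1.
Since 4bcn + 2bc + 2bn + b + 2cn + c + n is an integer, the product is of the form 2k+1 for an integer k.

2(4bcn + 2bc + 2bn + b + 2cn + c + n) + 1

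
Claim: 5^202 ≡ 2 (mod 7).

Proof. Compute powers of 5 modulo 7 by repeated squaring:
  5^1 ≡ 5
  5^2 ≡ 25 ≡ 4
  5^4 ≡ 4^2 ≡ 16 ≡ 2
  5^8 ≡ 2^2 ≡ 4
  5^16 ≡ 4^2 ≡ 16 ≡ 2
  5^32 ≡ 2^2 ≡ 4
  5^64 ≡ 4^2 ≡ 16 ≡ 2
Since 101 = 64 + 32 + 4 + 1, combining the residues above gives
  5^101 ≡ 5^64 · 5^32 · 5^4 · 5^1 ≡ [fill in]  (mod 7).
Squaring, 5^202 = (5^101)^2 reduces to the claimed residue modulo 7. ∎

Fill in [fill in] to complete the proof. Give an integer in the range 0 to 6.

Multiply the listed residues: 2 · 4 · 2 · 5 = 8 → 16 → 80.
Reducing modulo 7: 80 = 11·7 + 3, so 5^101 ≡ 3.

3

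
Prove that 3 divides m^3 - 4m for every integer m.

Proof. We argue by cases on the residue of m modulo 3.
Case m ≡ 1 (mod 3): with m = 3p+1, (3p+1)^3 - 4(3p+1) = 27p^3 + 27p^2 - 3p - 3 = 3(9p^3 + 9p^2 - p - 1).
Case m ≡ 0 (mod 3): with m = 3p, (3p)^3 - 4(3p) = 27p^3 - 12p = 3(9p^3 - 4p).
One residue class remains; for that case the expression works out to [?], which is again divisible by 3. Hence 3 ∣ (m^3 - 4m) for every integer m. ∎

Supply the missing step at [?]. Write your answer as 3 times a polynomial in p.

3(9p^3 + 18p^2 + 8p)

The residues treated are {1, 0}, so the missing case is m ≡ 2 (mod 3); write m = 3p+2.
Then (3p+2)^3 - 4(3p+2) = 27p^3 + 54p^2 + 24p = 3(9p^3 + 18p^2 + 8p).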